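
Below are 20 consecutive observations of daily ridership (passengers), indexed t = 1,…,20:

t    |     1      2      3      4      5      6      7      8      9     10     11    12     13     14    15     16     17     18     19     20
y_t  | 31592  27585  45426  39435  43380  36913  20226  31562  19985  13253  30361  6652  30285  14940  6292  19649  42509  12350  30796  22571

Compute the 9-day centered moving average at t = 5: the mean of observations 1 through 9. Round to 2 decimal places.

Sum of periods 1–9: 31592 + 27585 + 45426 + 39435 + 43380 + 36913 + 20226 + 31562 + 19985 = 296104
Divide by 9: 296104 / 9 = 32900.44

32900.44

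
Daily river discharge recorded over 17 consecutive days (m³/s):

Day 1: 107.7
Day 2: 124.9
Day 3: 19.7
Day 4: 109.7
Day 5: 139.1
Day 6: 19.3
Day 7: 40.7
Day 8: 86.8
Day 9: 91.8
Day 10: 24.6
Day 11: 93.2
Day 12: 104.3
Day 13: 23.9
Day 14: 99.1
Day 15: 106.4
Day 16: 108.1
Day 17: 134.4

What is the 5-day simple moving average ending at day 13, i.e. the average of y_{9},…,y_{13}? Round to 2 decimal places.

67.56

Sum of periods 9–13: 91.8 + 24.6 + 93.2 + 104.3 + 23.9 = 337.8
Divide by 5: 337.8 / 5 = 67.56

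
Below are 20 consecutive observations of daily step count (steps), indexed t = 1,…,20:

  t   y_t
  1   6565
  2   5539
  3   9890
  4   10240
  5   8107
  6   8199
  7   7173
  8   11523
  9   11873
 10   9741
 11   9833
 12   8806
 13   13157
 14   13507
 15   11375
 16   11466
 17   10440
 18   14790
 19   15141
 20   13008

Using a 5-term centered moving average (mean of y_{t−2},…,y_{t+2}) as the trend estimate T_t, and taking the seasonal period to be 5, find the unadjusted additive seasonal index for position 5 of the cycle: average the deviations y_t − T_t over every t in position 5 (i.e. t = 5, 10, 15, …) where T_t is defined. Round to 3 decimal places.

Season position 5 occurs at t = 5, 10, 15 (where T_t is defined).
t=5: T_5 = 8721.80000; y_5 − T_5 = 8107 − 8721.80000 = -614.80000
t=10: T_10 = 10355.20000; y_10 − T_10 = 9741 − 10355.20000 = -614.20000
t=15: T_15 = 11989.00000; y_15 − T_15 = 11375 − 11989.00000 = -614.00000
Mean deviation: (-614.80000 + -614.20000 + -614.00000) / 3 = -614.333

-614.333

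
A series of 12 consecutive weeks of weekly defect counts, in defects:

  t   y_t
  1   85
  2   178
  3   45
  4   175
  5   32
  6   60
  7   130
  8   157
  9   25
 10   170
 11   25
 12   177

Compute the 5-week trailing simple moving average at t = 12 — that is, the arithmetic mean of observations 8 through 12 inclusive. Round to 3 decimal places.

110.800

Sum of periods 8–12: 157 + 25 + 170 + 25 + 177 = 554
Divide by 5: 554 / 5 = 110.800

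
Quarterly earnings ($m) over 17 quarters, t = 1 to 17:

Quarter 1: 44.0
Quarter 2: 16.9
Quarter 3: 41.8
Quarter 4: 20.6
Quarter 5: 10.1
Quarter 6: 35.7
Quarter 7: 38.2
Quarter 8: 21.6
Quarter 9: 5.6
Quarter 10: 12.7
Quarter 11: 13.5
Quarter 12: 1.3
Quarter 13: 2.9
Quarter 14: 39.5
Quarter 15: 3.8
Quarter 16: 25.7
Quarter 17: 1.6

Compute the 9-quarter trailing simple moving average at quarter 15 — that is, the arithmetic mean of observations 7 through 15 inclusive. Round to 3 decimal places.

Sum of periods 7–15: 38.2 + 21.6 + 5.6 + 12.7 + 13.5 + 1.3 + 2.9 + 39.5 + 3.8 = 139.1
Divide by 9: 139.1 / 9 = 15.456

15.456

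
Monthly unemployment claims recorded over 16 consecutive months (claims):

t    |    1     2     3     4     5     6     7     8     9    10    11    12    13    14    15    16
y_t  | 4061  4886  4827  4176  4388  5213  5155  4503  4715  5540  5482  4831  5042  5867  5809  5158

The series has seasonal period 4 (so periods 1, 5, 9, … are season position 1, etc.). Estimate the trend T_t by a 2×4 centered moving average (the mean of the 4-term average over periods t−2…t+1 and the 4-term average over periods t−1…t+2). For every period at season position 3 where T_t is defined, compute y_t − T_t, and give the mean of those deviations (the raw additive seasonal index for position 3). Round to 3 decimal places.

Season position 3 occurs at t = 3, 7, 11 (where T_t is defined).
t=3: T_3 = 4528.37500; y_3 − T_3 = 4827 − 4528.37500 = 298.62500
t=7: T_7 = 4855.62500; y_7 − T_7 = 5155 − 4855.62500 = 299.37500
t=11: T_11 = 5182.87500; y_11 − T_11 = 5482 − 5182.87500 = 299.12500
Mean deviation: (298.62500 + 299.37500 + 299.12500) / 3 = 299.042

299.042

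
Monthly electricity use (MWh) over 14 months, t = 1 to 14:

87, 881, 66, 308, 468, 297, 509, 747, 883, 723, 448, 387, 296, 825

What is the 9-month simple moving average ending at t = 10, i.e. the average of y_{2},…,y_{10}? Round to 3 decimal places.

Sum of periods 2–10: 881 + 66 + 308 + 468 + 297 + 509 + 747 + 883 + 723 = 4882
Divide by 9: 4882 / 9 = 542.444

542.444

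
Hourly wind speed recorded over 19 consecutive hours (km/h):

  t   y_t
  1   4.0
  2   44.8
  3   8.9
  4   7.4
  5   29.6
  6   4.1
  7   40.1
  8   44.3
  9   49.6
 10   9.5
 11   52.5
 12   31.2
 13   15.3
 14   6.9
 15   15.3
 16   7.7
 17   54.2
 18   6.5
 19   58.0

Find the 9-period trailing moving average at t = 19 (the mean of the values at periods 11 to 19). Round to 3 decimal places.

27.511

Sum of periods 11–19: 52.5 + 31.2 + 15.3 + 6.9 + 15.3 + 7.7 + 54.2 + 6.5 + 58.0 = 247.6
Divide by 9: 247.6 / 9 = 27.511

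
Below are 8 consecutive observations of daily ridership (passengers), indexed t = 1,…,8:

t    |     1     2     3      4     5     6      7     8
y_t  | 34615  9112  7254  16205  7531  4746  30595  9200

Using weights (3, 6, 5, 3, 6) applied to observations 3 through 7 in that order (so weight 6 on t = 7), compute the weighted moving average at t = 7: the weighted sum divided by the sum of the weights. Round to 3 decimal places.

Weighted sum: 3·7254 + 6·16205 + 5·7531 + 3·4746 + 6·30595 = 21762 + 97230 + 37655 + 14238 + 183570 = 354455
Weight total: 3 + 6 + 5 + 3 + 6 = 23
WMA = 354455 / 23 = 15411.087

15411.087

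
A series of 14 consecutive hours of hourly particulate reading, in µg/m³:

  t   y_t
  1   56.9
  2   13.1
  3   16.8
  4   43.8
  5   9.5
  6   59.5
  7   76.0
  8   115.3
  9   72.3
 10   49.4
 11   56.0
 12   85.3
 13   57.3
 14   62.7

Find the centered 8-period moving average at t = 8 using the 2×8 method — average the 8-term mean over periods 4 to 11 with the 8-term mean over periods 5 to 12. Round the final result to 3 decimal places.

Sum over 4–11: 43.8 + 9.5 + 59.5 + 76.0 + 115.3 + 72.3 + 49.4 + 56.0 = 481.8
Sum over 5–12: 9.5 + 59.5 + 76.0 + 115.3 + 72.3 + 49.4 + 56.0 + 85.3 = 523.3
CMA at t=8 = (481.8 + 523.3) / (2·8) = 1005.1 / 16 = 62.819

62.819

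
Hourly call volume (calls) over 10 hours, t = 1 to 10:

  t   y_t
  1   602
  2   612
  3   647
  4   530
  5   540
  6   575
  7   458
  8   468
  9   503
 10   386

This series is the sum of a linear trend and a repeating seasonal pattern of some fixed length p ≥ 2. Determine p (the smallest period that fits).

First differences y_{t+1} − y_t: 10, 35, -117, 10, 35, -117, 10, 35, …
The difference pattern repeats every 3 terms and not for any smaller step, so p = 3.

3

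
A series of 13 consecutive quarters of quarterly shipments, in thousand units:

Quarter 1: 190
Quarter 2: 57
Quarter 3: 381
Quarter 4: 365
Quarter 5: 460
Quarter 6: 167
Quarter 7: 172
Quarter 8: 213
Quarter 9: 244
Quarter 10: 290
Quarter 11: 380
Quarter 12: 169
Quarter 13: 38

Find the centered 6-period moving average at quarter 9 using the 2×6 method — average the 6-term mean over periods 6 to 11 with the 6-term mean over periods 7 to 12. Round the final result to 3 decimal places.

244.500

Sum over 6–11: 167 + 172 + 213 + 244 + 290 + 380 = 1466
Sum over 7–12: 172 + 213 + 244 + 290 + 380 + 169 = 1468
CMA at t=9 = (1466 + 1468) / (2·6) = 2934 / 12 = 244.500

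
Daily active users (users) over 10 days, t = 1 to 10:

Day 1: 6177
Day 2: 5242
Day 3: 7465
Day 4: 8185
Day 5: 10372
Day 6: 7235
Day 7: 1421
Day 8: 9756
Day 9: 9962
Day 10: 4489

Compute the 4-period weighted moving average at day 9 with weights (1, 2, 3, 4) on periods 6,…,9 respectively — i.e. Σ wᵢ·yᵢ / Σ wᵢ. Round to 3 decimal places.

7919.300

Weighted sum: 1·7235 + 2·1421 + 3·9756 + 4·9962 = 7235 + 2842 + 29268 + 39848 = 79193
Weight total: 1 + 2 + 3 + 4 = 10
WMA = 79193 / 10 = 7919.300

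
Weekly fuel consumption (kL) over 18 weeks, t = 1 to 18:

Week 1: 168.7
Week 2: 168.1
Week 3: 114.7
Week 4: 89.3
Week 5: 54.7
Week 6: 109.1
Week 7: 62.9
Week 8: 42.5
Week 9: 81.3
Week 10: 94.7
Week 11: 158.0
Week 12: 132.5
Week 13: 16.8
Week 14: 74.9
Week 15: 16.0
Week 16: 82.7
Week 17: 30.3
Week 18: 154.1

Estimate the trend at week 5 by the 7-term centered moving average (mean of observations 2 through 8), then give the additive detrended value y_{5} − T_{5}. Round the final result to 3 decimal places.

Trend T_5 = (168.1 + 114.7 + 89.3 + 54.7 + 109.1 + 62.9 + 42.5) / 7 = 641.3/7 = 91.61429
Detrended value: 54.7 − 91.61429 = -36.914

-36.914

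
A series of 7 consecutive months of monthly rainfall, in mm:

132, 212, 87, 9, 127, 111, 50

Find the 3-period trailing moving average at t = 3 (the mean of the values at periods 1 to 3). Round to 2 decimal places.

Sum of periods 1–3: 132 + 212 + 87 = 431
Divide by 3: 431 / 3 = 143.67

143.67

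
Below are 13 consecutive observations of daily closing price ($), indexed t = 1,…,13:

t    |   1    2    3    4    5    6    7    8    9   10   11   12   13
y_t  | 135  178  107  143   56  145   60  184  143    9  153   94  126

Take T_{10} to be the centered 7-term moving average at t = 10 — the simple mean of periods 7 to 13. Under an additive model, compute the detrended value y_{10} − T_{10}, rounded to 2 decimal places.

Trend T_10 = (60 + 184 + 143 + 9 + 153 + 94 + 126) / 7 = 769/7 = 109.8571
Detrended value: 9 − 109.8571 = -100.86

-100.86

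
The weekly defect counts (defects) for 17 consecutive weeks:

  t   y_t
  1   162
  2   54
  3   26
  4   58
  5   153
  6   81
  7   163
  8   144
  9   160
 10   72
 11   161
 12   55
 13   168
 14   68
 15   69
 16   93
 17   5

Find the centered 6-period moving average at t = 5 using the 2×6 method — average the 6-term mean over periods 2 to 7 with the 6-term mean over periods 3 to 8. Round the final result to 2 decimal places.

Sum over 2–7: 54 + 26 + 58 + 153 + 81 + 163 = 535
Sum over 3–8: 26 + 58 + 153 + 81 + 163 + 144 = 625
CMA at t=5 = (535 + 625) / (2·6) = 1160 / 12 = 96.67

96.67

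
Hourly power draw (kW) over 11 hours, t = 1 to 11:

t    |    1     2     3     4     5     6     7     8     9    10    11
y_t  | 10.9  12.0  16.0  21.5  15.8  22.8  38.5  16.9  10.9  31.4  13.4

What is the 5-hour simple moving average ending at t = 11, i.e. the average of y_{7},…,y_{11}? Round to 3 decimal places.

Sum of periods 7–11: 38.5 + 16.9 + 10.9 + 31.4 + 13.4 = 111.1
Divide by 5: 111.1 / 5 = 22.220

22.220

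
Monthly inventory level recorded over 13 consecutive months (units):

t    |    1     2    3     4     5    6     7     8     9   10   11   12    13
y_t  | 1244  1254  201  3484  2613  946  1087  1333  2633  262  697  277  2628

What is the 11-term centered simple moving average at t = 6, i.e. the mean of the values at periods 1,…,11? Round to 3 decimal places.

1432.182

Sum of periods 1–11: 1244 + 1254 + 201 + 3484 + 2613 + 946 + 1087 + 1333 + 2633 + 262 + 697 = 15754
Divide by 11: 15754 / 11 = 1432.182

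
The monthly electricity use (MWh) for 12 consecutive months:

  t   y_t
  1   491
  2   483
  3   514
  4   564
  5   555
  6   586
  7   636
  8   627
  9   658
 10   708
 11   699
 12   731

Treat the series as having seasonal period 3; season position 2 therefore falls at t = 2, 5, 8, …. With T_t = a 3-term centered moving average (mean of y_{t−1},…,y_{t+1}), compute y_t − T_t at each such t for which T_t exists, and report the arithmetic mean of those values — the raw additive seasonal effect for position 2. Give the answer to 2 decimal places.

Season position 2 occurs at t = 2, 5, 8, 11 (where T_t is defined).
t=2: T_2 = 496.0000; y_2 − T_2 = 483 − 496.0000 = -13.0000
t=5: T_5 = 568.3333; y_5 − T_5 = 555 − 568.3333 = -13.3333
t=8: T_8 = 640.3333; y_8 − T_8 = 627 − 640.3333 = -13.3333
t=11: T_11 = 712.6667; y_11 − T_11 = 699 − 712.6667 = -13.6667
Mean deviation: (-13.0000 + -13.3333 + -13.3333 + -13.6667) / 4 = -13.33

-13.33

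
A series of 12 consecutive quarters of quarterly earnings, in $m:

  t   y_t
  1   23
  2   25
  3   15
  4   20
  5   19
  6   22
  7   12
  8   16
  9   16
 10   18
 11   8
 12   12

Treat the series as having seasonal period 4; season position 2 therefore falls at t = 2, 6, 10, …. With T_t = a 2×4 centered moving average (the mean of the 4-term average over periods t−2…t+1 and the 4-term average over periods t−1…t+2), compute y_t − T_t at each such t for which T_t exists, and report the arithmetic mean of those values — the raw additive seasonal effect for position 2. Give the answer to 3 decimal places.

Season position 2 occurs at t = 6, 10 (where T_t is defined).
t=6: T_6 = 17.75000; y_6 − T_6 = 22 − 17.75000 = 4.25000
t=10: T_10 = 14.00000; y_10 − T_10 = 18 − 14.00000 = 4.00000
Mean deviation: (4.25000 + 4.00000) / 2 = 4.125

4.125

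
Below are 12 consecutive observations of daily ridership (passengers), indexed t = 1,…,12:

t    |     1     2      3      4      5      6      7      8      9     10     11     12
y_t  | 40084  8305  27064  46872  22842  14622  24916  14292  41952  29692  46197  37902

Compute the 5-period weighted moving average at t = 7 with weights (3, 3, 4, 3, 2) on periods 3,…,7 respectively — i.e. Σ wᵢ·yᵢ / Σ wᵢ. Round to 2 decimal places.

Weighted sum: 3·27064 + 3·46872 + 4·22842 + 3·14622 + 2·24916 = 81192 + 140616 + 91368 + 43866 + 49832 = 406874
Weight total: 3 + 3 + 4 + 3 + 2 = 15
WMA = 406874 / 15 = 27124.93

27124.93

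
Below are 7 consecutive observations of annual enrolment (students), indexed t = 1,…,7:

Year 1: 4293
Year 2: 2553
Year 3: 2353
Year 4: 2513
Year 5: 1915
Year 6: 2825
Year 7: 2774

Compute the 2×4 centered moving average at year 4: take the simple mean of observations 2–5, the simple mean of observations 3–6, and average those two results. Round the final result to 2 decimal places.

2367.50

Sum over 2–5: 2553 + 2353 + 2513 + 1915 = 9334
Sum over 3–6: 2353 + 2513 + 1915 + 2825 = 9606
CMA at t=4 = (9334 + 9606) / (2·4) = 18940 / 8 = 2367.50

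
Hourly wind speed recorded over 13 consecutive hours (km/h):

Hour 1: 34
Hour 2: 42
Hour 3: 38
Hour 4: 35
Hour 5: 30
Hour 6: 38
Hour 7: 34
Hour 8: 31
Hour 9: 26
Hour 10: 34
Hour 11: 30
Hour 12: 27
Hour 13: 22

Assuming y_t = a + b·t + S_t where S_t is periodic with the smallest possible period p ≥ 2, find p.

4

First differences y_{t+1} − y_t: 8, -4, -3, -5, 8, -4, -3, -5, 8, -4, …
The difference pattern repeats every 4 terms and not for any smaller step, so p = 4.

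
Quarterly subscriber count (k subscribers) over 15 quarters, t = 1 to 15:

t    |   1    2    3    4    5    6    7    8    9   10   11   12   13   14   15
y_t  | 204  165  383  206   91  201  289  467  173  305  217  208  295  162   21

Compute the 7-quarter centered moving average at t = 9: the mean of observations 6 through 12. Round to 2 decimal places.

265.71

Sum of periods 6–12: 201 + 289 + 467 + 173 + 305 + 217 + 208 = 1860
Divide by 7: 1860 / 7 = 265.71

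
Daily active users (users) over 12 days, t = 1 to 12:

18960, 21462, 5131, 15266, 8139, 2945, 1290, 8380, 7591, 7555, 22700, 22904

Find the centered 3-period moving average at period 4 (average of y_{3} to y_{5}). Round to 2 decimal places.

9512.00

Sum of periods 3–5: 5131 + 15266 + 8139 = 28536
Divide by 3: 28536 / 3 = 9512.00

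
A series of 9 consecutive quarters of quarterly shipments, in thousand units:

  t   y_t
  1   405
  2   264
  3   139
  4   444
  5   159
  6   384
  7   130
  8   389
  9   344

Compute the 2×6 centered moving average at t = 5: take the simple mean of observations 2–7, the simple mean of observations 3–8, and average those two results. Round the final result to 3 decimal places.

263.750

Sum over 2–7: 264 + 139 + 444 + 159 + 384 + 130 = 1520
Sum over 3–8: 139 + 444 + 159 + 384 + 130 + 389 = 1645
CMA at t=5 = (1520 + 1645) / (2·6) = 3165 / 12 = 263.750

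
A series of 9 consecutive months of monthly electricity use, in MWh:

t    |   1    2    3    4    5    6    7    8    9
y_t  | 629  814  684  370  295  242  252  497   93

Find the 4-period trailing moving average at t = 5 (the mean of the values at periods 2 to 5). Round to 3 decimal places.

540.750

Sum of periods 2–5: 814 + 684 + 370 + 295 = 2163
Divide by 4: 2163 / 4 = 540.750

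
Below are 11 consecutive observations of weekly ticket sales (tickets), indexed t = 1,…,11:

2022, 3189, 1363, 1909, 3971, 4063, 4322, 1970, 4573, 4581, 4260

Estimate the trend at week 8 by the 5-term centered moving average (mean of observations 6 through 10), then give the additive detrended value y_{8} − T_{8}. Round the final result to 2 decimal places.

Trend T_8 = (4063 + 4322 + 1970 + 4573 + 4581) / 5 = 19509/5 = 3901.8000
Detrended value: 1970 − 3901.8000 = -1931.80

-1931.80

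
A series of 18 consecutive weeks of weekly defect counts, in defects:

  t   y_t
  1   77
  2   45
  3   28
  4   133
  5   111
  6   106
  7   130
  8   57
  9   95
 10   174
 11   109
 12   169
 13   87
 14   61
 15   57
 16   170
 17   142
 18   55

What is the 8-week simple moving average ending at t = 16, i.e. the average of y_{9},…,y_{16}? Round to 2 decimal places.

Sum of periods 9–16: 95 + 174 + 109 + 169 + 87 + 61 + 57 + 170 = 922
Divide by 8: 922 / 8 = 115.25

115.25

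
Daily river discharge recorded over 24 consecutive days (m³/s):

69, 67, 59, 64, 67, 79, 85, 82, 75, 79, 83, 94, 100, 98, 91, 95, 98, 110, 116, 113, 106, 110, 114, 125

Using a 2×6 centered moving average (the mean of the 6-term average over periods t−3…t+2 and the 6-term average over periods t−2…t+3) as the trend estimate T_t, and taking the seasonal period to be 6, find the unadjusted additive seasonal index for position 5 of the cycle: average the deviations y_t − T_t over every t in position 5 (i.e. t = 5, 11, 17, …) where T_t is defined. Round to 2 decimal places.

Season position 5 occurs at t = 5, 11, 17 (where T_t is defined).
t=5: T_5 = 71.4167; y_5 − T_5 = 67 − 71.4167 = -4.4167
t=11: T_11 = 86.8333; y_11 − T_11 = 83 − 86.8333 = -3.8333
t=17: T_17 = 102.5833; y_17 − T_17 = 98 − 102.5833 = -4.5833
Mean deviation: (-4.4167 + -3.8333 + -4.5833) / 3 = -4.28

-4.28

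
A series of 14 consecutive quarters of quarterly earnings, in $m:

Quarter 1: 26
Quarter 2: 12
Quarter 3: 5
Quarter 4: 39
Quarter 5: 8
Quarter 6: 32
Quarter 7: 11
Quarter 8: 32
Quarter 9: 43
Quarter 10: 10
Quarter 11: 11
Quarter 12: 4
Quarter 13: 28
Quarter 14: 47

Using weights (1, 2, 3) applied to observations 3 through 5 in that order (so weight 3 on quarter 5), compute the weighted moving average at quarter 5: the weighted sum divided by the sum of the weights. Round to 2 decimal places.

Weighted sum: 1·5 + 2·39 + 3·8 = 5 + 78 + 24 = 107
Weight total: 1 + 2 + 3 = 6
WMA = 107 / 6 = 17.83

17.83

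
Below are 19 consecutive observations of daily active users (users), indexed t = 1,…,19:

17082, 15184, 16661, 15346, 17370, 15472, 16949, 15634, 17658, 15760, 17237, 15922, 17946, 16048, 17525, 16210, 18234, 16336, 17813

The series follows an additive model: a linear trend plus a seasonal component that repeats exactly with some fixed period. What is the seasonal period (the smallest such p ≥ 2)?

4

First differences y_{t+1} − y_t: -1898, 1477, -1315, 2024, -1898, 1477, -1315, 2024, -1898, 1477, …
The difference pattern repeats every 4 terms and not for any smaller step, so p = 4.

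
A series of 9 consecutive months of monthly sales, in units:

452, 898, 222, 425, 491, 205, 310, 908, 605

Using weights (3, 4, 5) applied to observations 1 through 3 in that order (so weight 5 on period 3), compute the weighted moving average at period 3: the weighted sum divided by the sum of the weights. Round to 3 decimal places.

504.833

Weighted sum: 3·452 + 4·898 + 5·222 = 1356 + 3592 + 1110 = 6058
Weight total: 3 + 4 + 5 = 12
WMA = 6058 / 12 = 504.833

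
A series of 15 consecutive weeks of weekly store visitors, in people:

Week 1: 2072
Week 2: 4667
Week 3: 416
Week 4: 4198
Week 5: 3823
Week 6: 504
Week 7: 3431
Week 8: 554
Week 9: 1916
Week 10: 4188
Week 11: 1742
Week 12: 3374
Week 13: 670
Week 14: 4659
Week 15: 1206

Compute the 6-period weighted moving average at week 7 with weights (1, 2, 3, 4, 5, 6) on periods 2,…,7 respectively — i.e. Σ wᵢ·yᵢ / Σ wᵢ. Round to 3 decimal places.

Weighted sum: 1·4667 + 2·416 + 3·4198 + 4·3823 + 5·504 + 6·3431 = 4667 + 832 + 12594 + 15292 + 2520 + 20586 = 56491
Weight total: 1 + 2 + 3 + 4 + 5 + 6 = 21
WMA = 56491 / 21 = 2690.048

2690.048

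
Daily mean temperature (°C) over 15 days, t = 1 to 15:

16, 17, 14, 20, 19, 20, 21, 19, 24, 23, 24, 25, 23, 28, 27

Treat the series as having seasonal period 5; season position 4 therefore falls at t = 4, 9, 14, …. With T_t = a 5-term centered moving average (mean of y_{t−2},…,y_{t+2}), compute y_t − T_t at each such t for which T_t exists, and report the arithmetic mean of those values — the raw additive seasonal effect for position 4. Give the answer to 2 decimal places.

1.90

Season position 4 occurs at t = 4, 9 (where T_t is defined).
t=4: T_4 = 18.0000; y_4 − T_4 = 20 − 18.0000 = 2.0000
t=9: T_9 = 22.2000; y_9 − T_9 = 24 − 22.2000 = 1.8000
Mean deviation: (2.0000 + 1.8000) / 2 = 1.90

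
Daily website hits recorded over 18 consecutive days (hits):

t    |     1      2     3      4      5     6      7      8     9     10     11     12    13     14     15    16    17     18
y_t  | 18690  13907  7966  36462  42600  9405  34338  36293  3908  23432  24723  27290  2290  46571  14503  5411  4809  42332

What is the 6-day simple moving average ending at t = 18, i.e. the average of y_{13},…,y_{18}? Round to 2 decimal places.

19319.33

Sum of periods 13–18: 2290 + 46571 + 14503 + 5411 + 4809 + 42332 = 115916
Divide by 6: 115916 / 6 = 19319.33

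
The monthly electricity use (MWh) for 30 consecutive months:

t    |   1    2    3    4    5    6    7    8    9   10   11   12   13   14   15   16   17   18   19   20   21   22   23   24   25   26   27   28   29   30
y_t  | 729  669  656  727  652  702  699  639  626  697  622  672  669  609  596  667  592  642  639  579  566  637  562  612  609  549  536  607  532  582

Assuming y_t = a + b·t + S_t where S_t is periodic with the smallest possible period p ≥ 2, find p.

First differences y_{t+1} − y_t: -60, -13, 71, -75, 50, -3, -60, -13, 71, -75, 50, -3, -60, -13, …
The difference pattern repeats every 6 terms and not for any smaller step, so p = 6.

6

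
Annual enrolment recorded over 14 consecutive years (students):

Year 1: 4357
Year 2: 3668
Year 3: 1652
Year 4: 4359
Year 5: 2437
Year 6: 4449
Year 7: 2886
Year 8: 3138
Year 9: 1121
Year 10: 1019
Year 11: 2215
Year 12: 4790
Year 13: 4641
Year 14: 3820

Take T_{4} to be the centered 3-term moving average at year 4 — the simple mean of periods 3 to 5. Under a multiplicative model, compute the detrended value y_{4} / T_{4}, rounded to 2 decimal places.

Trend T_4 = (1652 + 4359 + 2437) / 3 = 8448/3 = 2816.0000
Ratio to trend: 4359 / 2816.0000 = 1.55

1.55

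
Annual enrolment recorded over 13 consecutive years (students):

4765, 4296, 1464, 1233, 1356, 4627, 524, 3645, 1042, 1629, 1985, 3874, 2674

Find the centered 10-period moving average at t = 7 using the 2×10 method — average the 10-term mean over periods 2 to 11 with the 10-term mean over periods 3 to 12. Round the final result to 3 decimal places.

2159.000

Sum over 2–11: 4296 + 1464 + 1233 + 1356 + 4627 + 524 + 3645 + 1042 + 1629 + 1985 = 21801
Sum over 3–12: 1464 + 1233 + 1356 + 4627 + 524 + 3645 + 1042 + 1629 + 1985 + 3874 = 21379
CMA at t=7 = (21801 + 21379) / (2·10) = 43180 / 20 = 2159.000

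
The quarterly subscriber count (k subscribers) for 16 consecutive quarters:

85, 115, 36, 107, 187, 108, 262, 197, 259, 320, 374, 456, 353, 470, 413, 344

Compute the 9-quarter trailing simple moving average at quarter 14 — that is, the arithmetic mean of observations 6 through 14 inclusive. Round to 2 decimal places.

311.00

Sum of periods 6–14: 108 + 262 + 197 + 259 + 320 + 374 + 456 + 353 + 470 = 2799
Divide by 9: 2799 / 9 = 311.00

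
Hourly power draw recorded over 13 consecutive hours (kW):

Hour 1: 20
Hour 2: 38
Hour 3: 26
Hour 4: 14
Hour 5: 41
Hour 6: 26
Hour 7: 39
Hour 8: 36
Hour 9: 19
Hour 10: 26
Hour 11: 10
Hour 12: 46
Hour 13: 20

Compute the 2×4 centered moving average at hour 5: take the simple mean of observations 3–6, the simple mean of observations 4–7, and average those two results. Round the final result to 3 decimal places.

Sum over 3–6: 26 + 14 + 41 + 26 = 107
Sum over 4–7: 14 + 41 + 26 + 39 = 120
CMA at t=5 = (107 + 120) / (2·4) = 227 / 8 = 28.375

28.375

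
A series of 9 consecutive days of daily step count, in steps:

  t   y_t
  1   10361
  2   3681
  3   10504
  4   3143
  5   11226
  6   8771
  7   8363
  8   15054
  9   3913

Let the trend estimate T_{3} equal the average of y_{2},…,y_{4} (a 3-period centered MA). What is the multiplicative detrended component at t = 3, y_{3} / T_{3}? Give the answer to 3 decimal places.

1.819

Trend T_3 = (3681 + 10504 + 3143) / 3 = 17328/3 = 5776.00000
Ratio to trend: 10504 / 5776.00000 = 1.819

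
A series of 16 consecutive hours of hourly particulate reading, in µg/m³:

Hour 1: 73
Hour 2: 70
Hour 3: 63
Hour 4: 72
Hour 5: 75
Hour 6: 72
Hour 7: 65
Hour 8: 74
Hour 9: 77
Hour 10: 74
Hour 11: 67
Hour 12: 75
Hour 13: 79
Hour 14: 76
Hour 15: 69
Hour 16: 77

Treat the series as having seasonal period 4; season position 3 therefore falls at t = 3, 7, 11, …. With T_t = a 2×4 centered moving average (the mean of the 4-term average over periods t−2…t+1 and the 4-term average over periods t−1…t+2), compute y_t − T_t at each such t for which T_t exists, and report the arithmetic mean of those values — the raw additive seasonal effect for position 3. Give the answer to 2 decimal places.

-6.67

Season position 3 occurs at t = 3, 7, 11 (where T_t is defined).
t=3: T_3 = 69.7500; y_3 − T_3 = 63 − 69.7500 = -6.7500
t=7: T_7 = 71.7500; y_7 − T_7 = 65 − 71.7500 = -6.7500
t=11: T_11 = 73.5000; y_11 − T_11 = 67 − 73.5000 = -6.5000
Mean deviation: (-6.7500 + -6.7500 + -6.5000) / 3 = -6.67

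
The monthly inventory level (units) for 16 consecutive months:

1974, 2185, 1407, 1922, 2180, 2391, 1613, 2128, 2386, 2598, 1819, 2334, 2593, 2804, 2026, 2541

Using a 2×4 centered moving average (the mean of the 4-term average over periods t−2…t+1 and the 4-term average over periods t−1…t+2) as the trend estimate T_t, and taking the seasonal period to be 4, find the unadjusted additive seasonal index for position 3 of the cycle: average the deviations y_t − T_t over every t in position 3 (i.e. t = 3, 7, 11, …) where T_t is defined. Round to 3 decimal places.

-490.875

Season position 3 occurs at t = 3, 7, 11 (where T_t is defined).
t=3: T_3 = 1897.75000; y_3 − T_3 = 1407 − 1897.75000 = -490.75000
t=7: T_7 = 2103.75000; y_7 − T_7 = 1613 − 2103.75000 = -490.75000
t=11: T_11 = 2310.12500; y_11 − T_11 = 1819 − 2310.12500 = -491.12500
Mean deviation: (-490.75000 + -490.75000 + -491.12500) / 3 = -490.875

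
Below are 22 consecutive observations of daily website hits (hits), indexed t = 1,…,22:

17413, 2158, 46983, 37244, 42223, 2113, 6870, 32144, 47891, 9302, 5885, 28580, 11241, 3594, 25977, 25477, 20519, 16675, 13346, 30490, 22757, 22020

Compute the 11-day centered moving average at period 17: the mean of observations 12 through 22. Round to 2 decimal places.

Sum of periods 12–22: 28580 + 11241 + 3594 + 25977 + 25477 + 20519 + 16675 + 13346 + 30490 + 22757 + 22020 = 220676
Divide by 11: 220676 / 11 = 20061.45

20061.45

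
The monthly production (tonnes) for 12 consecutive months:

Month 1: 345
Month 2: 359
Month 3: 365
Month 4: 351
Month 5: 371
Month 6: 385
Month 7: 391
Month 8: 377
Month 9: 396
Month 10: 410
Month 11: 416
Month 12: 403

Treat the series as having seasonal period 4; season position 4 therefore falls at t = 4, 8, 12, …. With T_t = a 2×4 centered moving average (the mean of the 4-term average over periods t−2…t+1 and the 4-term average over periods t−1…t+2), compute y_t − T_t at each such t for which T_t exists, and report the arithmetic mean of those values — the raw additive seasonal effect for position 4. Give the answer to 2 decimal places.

Season position 4 occurs at t = 4, 8 (where T_t is defined).
t=4: T_4 = 364.7500; y_4 − T_4 = 351 − 364.7500 = -13.7500
t=8: T_8 = 390.3750; y_8 − T_8 = 377 − 390.3750 = -13.3750
Mean deviation: (-13.7500 + -13.3750) / 2 = -13.56

-13.56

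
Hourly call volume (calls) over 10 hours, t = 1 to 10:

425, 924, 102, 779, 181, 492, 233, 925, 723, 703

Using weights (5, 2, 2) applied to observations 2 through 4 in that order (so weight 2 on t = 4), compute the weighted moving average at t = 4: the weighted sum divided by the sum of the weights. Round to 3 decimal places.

709.111

Weighted sum: 5·924 + 2·102 + 2·779 = 4620 + 204 + 1558 = 6382
Weight total: 5 + 2 + 2 = 9
WMA = 6382 / 9 = 709.111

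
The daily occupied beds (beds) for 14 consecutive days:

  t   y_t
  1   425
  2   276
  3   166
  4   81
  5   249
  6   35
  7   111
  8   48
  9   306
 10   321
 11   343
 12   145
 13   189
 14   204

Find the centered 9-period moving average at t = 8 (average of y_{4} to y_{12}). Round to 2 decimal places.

Sum of periods 4–12: 81 + 249 + 35 + 111 + 48 + 306 + 321 + 343 + 145 = 1639
Divide by 9: 1639 / 9 = 182.11

182.11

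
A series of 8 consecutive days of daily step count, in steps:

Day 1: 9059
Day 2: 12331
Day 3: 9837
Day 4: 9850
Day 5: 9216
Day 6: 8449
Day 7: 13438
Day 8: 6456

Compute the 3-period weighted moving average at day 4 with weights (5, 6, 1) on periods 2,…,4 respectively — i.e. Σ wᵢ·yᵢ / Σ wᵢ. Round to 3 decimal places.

Weighted sum: 5·12331 + 6·9837 + 1·9850 = 61655 + 59022 + 9850 = 130527
Weight total: 5 + 6 + 1 = 12
WMA = 130527 / 12 = 10877.250

10877.250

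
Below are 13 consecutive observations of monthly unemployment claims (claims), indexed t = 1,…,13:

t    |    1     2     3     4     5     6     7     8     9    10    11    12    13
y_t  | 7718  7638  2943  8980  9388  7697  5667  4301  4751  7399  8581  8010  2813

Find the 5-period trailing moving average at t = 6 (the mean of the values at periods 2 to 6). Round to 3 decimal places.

Sum of periods 2–6: 7638 + 2943 + 8980 + 9388 + 7697 = 36646
Divide by 5: 36646 / 5 = 7329.200

7329.200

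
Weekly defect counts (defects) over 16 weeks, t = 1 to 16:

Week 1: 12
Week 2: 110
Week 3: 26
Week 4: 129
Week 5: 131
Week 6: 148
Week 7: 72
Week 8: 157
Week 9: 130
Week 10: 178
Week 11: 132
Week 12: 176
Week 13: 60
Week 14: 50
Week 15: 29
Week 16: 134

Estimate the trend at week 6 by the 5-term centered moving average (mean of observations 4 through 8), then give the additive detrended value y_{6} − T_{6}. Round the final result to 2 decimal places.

Trend T_6 = (129 + 131 + 148 + 72 + 157) / 5 = 637/5 = 127.4000
Detrended value: 148 − 127.4000 = 20.60

20.60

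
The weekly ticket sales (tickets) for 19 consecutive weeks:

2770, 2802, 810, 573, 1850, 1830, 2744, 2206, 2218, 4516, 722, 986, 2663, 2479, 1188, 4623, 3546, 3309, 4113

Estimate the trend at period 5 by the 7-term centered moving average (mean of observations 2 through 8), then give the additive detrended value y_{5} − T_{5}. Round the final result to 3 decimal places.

Trend T_5 = (2802 + 810 + 573 + 1850 + 1830 + 2744 + 2206) / 7 = 12815/7 = 1830.71429
Detrended value: 1850 − 1830.71429 = 19.286

19.286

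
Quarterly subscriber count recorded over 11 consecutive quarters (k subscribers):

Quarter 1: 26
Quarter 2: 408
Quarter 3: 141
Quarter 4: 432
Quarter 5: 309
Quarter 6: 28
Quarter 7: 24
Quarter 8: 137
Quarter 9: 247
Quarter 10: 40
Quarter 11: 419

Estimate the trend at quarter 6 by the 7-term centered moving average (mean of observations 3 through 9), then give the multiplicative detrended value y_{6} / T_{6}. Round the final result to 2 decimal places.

Trend T_6 = (141 + 432 + 309 + 28 + 24 + 137 + 247) / 7 = 1318/7 = 188.2857
Ratio to trend: 28 / 188.2857 = 0.15

0.15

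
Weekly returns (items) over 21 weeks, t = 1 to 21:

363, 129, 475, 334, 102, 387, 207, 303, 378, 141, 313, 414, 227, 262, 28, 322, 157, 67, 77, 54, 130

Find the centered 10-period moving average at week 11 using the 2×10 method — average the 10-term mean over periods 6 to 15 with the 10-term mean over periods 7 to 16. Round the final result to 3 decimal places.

262.750

Sum over 6–15: 387 + 207 + 303 + 378 + 141 + 313 + 414 + 227 + 262 + 28 = 2660
Sum over 7–16: 207 + 303 + 378 + 141 + 313 + 414 + 227 + 262 + 28 + 322 = 2595
CMA at t=11 = (2660 + 2595) / (2·10) = 5255 / 20 = 262.750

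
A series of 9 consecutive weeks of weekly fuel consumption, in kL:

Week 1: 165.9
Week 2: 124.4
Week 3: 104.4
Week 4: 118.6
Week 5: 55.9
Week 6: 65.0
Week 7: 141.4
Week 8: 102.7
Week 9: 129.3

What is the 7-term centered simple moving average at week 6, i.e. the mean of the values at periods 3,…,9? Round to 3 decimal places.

102.471

Sum of periods 3–9: 104.4 + 118.6 + 55.9 + 65.0 + 141.4 + 102.7 + 129.3 = 717.3
Divide by 7: 717.3 / 7 = 102.471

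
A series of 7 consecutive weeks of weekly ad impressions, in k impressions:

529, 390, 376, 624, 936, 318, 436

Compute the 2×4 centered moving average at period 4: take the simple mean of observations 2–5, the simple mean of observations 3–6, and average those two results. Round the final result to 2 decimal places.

572.50

Sum over 2–5: 390 + 376 + 624 + 936 = 2326
Sum over 3–6: 376 + 624 + 936 + 318 = 2254
CMA at t=4 = (2326 + 2254) / (2·4) = 4580 / 8 = 572.50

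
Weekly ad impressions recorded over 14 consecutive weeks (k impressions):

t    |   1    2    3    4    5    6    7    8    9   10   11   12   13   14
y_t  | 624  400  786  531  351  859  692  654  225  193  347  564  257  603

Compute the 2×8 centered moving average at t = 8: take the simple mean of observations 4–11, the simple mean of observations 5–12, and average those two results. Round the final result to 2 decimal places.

Sum over 4–11: 531 + 351 + 859 + 692 + 654 + 225 + 193 + 347 = 3852
Sum over 5–12: 351 + 859 + 692 + 654 + 225 + 193 + 347 + 564 = 3885
CMA at t=8 = (3852 + 3885) / (2·8) = 7737 / 16 = 483.56

483.56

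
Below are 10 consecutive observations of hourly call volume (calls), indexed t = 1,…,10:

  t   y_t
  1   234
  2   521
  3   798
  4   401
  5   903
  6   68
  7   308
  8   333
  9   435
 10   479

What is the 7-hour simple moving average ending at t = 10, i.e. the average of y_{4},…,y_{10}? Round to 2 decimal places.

418.14

Sum of periods 4–10: 401 + 903 + 68 + 308 + 333 + 435 + 479 = 2927
Divide by 7: 2927 / 7 = 418.14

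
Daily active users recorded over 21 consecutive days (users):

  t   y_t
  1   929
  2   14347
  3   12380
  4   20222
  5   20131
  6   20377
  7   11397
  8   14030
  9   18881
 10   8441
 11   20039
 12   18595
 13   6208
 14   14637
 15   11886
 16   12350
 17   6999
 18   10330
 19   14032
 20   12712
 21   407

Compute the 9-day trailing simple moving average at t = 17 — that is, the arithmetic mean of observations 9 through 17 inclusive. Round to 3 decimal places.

13115.111

Sum of periods 9–17: 18881 + 8441 + 20039 + 18595 + 6208 + 14637 + 11886 + 12350 + 6999 = 118036
Divide by 9: 118036 / 9 = 13115.111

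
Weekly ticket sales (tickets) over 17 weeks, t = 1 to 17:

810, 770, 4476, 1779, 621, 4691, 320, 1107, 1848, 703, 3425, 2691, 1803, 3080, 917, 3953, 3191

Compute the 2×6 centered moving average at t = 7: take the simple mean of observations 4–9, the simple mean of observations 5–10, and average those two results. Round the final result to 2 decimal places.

Sum over 4–9: 1779 + 621 + 4691 + 320 + 1107 + 1848 = 10366
Sum over 5–10: 621 + 4691 + 320 + 1107 + 1848 + 703 = 9290
CMA at t=7 = (10366 + 9290) / (2·6) = 19656 / 12 = 1638.00

1638.00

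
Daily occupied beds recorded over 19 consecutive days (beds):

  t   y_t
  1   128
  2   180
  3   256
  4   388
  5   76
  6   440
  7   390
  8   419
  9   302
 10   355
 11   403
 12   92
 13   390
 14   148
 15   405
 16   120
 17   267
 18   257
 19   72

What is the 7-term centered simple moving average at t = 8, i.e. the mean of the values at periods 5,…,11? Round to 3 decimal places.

340.714

Sum of periods 5–11: 76 + 440 + 390 + 419 + 302 + 355 + 403 = 2385
Divide by 7: 2385 / 7 = 340.714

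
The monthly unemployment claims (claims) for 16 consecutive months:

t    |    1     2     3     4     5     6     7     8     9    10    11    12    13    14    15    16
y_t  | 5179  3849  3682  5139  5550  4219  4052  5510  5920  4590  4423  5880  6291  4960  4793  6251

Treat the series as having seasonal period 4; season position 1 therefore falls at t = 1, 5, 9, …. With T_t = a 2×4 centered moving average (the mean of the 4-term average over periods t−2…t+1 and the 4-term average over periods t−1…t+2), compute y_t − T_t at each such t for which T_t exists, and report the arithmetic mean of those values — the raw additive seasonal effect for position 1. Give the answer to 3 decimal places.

Season position 1 occurs at t = 5, 9, 13 (where T_t is defined).
t=5: T_5 = 4693.75000; y_5 − T_5 = 5550 − 4693.75000 = 856.25000
t=9: T_9 = 5064.37500; y_9 − T_9 = 5920 − 5064.37500 = 855.62500
t=13: T_13 = 5434.75000; y_13 − T_13 = 6291 − 5434.75000 = 856.25000
Mean deviation: (856.25000 + 855.62500 + 856.25000) / 3 = 856.042

856.042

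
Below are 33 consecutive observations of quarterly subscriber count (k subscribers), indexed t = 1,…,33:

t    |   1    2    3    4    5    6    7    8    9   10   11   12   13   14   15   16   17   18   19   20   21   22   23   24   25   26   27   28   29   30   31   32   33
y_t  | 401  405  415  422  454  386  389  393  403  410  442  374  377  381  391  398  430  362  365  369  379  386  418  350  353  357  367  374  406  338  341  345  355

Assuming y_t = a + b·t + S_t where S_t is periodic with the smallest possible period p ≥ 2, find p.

6

First differences y_{t+1} − y_t: 4, 10, 7, 32, -68, 3, 4, 10, 7, 32, -68, 3, 4, 10, …
The difference pattern repeats every 6 terms and not for any smaller step, so p = 6.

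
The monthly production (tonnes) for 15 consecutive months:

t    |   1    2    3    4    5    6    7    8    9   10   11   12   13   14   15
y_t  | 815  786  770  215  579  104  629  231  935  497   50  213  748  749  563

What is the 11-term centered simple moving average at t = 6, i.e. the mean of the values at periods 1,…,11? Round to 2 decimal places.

Sum of periods 1–11: 815 + 786 + 770 + 215 + 579 + 104 + 629 + 231 + 935 + 497 + 50 = 5611
Divide by 11: 5611 / 11 = 510.09

510.09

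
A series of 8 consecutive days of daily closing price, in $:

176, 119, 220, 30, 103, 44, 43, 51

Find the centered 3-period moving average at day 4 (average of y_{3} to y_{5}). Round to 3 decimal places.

117.667

Sum of periods 3–5: 220 + 30 + 103 = 353
Divide by 3: 353 / 3 = 117.667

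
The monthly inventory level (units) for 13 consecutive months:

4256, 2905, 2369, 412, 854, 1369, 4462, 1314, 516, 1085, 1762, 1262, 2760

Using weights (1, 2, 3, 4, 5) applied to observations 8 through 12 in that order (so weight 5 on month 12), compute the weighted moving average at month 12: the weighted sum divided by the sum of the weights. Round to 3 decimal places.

Weighted sum: 1·1314 + 2·516 + 3·1085 + 4·1762 + 5·1262 = 1314 + 1032 + 3255 + 7048 + 6310 = 18959
Weight total: 1 + 2 + 3 + 4 + 5 = 15
WMA = 18959 / 15 = 1263.933

1263.933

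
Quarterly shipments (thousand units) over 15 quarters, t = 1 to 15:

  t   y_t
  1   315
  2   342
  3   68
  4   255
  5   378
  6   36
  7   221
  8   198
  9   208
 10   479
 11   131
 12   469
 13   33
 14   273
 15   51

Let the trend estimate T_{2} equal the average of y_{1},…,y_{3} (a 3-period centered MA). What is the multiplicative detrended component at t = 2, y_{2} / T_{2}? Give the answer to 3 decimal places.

Trend T_2 = (315 + 342 + 68) / 3 = 725/3 = 241.66667
Ratio to trend: 342 / 241.66667 = 1.415

1.415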